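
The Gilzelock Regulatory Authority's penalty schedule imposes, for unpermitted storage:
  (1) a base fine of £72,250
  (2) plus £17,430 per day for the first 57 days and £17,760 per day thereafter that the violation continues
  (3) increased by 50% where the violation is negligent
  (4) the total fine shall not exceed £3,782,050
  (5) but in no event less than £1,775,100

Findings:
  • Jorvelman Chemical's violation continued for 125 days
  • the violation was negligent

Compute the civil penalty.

First 57 days: 57 × £17,430 = £993,510
Remaining days: (125 − 57) × £17,760 = £1,207,680
Per-day component: £993,510 + £1,207,680 = £2,201,190
Base plus per-day: £72,250 + £2,201,190 = £2,273,440
Enhancement: 50% of £2,273,440 = £1,136,720
Enhanced fine: £2,273,440 + £1,136,720 = £3,410,160
Cap at £3,782,050: £3,410,160 is within the cap, no reduction.
Minimum £1,775,100: £3,410,160 meets the minimum, no increase.

£3,410,160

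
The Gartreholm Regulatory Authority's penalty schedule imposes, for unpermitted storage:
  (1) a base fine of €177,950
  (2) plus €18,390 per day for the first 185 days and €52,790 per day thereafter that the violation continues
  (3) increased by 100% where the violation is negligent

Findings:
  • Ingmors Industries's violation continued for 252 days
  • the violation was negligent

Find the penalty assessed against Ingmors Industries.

First 185 days: 185 × €18,390 = €3,402,150
Remaining days: (252 − 185) × €52,790 = €3,536,930
Per-day component: €3,402,150 + €3,536,930 = €6,939,080
Base plus per-day: €177,950 + €6,939,080 = €7,117,030
Enhancement: 100% of €7,117,030 = €7,117,030
Enhanced fine: €7,117,030 + €7,117,030 = €14,234,060

€14,234,060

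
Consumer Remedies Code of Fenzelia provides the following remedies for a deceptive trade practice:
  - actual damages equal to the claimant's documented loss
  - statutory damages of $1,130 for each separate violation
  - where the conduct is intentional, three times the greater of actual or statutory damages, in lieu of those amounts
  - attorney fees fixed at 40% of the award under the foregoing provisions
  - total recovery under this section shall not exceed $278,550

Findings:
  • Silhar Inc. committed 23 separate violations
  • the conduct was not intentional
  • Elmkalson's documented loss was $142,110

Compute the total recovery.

$235,340

Statutory damages: 23 × $1,130 = $25,990
Conduct not intentional: the in-lieu enhancement does not apply.
Actual plus statutory damages: $142,110 + $25,990 = $168,100
Attorney fees: 40% of $168,100 = $67,240
Total before cap: $168,100 + $67,240 = $235,340
Cap at $278,550: $235,340 is within the cap, no reduction.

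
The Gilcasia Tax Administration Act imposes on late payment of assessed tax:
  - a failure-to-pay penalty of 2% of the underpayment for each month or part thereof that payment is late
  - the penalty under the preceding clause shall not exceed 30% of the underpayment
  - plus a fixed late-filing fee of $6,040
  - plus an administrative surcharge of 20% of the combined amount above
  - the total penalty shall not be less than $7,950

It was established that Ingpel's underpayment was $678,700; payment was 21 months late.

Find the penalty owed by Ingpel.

$251,580

Accrued rate: 2% × 21 = 42%, capped at 30% → 30%
Failure-to-pay penalty: 30% of $678,700 = $203,610
Penalty before surcharge: $203,610 + $6,040 = $209,650
Administrative surcharge: 20% of $209,650 = $41,930
Total penalty: $209,650 + $41,930 = $251,580
Minimum $7,950: $251,580 meets the minimum, no increase.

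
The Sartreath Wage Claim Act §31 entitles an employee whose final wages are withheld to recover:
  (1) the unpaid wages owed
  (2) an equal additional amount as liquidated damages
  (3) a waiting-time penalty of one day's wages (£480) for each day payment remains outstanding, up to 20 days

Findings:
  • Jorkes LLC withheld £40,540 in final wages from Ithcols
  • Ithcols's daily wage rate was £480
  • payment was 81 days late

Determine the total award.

£90,680

Liquidated damages (equal amount): £40,540
Penalty days: min(81, 20) = 20
Waiting-time penalty: 20 × £480 = £9,600
Total award: £40,540 + £40,540 + £9,600 = £90,680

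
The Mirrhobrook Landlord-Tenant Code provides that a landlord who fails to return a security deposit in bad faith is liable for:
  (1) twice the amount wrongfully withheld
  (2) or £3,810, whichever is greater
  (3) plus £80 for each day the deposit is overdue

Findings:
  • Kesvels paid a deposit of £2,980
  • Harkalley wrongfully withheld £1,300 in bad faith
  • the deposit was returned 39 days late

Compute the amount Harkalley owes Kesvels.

£6,930

Doubled: 2 × £1,300 = £2,600
Minimum £3,810: £2,600 is below the minimum → £3,810
Late-return penalty: 39 × £80 = £3,120
Damages plus late penalty: £3,810 + £3,120 = £6,930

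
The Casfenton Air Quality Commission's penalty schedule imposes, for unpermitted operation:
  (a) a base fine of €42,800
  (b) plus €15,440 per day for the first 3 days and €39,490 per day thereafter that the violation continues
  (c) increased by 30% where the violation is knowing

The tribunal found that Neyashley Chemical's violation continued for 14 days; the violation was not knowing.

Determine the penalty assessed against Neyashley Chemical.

€523,510

First 3 days: 3 × €15,440 = €46,320
Remaining days: (14 − 3) × €39,490 = €434,390
Per-day component: €46,320 + €434,390 = €480,710
Base plus per-day: €42,800 + €480,710 = €523,510
The violation was not knowing: no 30% increase.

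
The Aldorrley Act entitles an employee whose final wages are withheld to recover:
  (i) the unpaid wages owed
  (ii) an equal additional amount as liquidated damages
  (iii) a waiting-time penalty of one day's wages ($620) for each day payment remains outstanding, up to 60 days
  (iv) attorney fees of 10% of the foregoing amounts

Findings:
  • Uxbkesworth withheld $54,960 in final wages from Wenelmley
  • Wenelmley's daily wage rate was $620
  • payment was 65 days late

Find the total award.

$161,832

Liquidated damages (equal amount): $54,960
Penalty days: min(65, 60) = 60
Waiting-time penalty: 60 × $620 = $37,200
Subtotal: $54,960 + $54,960 + $37,200 = $147,120
Attorney fees: 10% of $147,120 = $14,712
Total award: $147,120 + $14,712 = $161,832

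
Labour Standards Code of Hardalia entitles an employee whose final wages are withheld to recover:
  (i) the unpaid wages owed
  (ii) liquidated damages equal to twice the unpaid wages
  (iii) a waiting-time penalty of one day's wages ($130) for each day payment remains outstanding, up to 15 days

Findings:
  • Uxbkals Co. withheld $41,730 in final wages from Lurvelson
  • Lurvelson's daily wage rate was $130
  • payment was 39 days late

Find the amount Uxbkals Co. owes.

Doubled: 2 × $41,730 = $83,460
Penalty days: min(39, 15) = 15
Waiting-time penalty: 15 × $130 = $1,950
Total award: $41,730 + $83,460 + $1,950 = $127,140

Total award: $127,140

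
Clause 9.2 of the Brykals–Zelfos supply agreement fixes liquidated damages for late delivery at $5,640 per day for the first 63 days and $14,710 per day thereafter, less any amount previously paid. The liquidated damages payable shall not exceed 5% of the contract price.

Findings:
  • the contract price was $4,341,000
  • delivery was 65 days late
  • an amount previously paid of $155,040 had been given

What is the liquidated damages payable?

$217,050

First 63 days: 63 × $5,640 = $355,320
Remaining days: (65 − 63) × $14,710 = $29,420
Accrued per-day damages: $355,320 + $29,420 = $384,740
Less amount previously paid: $384,740 − $155,040 = $229,700
Cap: 5% of $4,341,000 = $217,050
Cap at $217,050: $229,700 exceeds the cap → $217,050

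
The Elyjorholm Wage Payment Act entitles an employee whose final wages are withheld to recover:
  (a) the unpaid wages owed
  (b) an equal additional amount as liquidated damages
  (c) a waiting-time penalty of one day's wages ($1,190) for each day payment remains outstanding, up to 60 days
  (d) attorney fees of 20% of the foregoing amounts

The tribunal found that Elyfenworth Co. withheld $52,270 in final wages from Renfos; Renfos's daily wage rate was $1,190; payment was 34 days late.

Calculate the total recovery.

$174,000

Liquidated damages (equal amount): $52,270
Penalty days: min(34, 60) = 34
Waiting-time penalty: 34 × $1,190 = $40,460
Subtotal: $52,270 + $52,270 + $40,460 = $145,000
Attorney fees: 20% of $145,000 = $29,000
Total award: $145,000 + $29,000 = $174,000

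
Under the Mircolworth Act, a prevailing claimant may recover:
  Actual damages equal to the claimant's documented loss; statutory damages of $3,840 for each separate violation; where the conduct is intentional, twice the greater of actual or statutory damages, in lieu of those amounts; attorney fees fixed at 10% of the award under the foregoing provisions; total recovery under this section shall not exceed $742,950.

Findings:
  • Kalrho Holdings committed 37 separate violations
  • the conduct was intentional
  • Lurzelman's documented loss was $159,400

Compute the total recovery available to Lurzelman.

Statutory damages: 37 × $3,840 = $142,080
Greater of actual damages ($159,400) or statutory damages ($142,080): $159,400
Doubled: 2 × $159,400 = $318,800
Attorney fees: 10% of $318,800 = $31,880
Total before cap: $318,800 + $31,880 = $350,680
Cap at $742,950: $350,680 is within the cap, no reduction.

Total recovery: $350,680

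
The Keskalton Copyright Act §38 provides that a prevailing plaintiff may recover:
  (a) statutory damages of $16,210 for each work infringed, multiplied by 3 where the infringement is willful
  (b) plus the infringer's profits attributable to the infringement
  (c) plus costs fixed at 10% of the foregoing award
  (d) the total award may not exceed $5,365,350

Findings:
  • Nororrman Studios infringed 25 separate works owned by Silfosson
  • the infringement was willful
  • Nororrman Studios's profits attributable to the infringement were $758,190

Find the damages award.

Award: $2,171,334

Statutory damages: 25 × $16,210 = $405,250
Trebled: 3 × $405,250 = $1,215,750
Combined award: $1,215,750 + $758,190 = $1,973,940
Costs: 10% of $1,973,940 = $197,394
Award plus costs: $1,973,940 + $197,394 = $2,171,334
Cap at $5,365,350: $2,171,334 is within the cap, no reduction.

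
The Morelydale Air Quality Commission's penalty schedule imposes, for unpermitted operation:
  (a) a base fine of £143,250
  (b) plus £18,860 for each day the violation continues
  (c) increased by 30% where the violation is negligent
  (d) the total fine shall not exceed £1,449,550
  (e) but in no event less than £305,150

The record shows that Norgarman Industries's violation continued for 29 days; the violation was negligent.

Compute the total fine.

Per-day component: 29 × £18,860 = £546,940
Base plus per-day: £143,250 + £546,940 = £690,190
Enhancement: 30% of £690,190 = £207,057
Enhanced fine: £690,190 + £207,057 = £897,247
Cap at £1,449,550: £897,247 is within the cap, no reduction.
Minimum £305,150: £897,247 meets the minimum, no increase.

Civil penalty: £897,247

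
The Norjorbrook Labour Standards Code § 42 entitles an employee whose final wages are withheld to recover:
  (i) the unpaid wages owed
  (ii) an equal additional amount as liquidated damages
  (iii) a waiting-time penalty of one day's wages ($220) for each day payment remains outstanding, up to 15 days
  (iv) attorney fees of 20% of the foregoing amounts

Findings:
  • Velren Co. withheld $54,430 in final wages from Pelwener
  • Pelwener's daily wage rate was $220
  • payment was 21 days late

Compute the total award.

Liquidated damages (equal amount): $54,430
Penalty days: min(21, 15) = 15
Waiting-time penalty: 15 × $220 = $3,300
Subtotal: $54,430 + $54,430 + $3,300 = $112,160
Attorney fees: 20% of $112,160 = $22,432
Total award: $112,160 + $22,432 = $134,592

$134,592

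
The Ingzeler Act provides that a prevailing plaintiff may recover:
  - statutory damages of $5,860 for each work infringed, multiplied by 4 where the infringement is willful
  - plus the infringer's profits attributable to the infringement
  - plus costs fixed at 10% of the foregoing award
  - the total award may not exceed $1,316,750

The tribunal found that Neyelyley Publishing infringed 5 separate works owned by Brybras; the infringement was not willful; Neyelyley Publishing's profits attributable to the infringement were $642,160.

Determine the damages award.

$738,606

Statutory damages: 5 × $5,860 = $29,300
Infringement not willful: no ×4 enhancement.
Combined award: $29,300 + $642,160 = $671,460
Costs: 10% of $671,460 = $67,146
Award plus costs: $671,460 + $67,146 = $738,606
Cap at $1,316,750: $738,606 is within the cap, no reduction.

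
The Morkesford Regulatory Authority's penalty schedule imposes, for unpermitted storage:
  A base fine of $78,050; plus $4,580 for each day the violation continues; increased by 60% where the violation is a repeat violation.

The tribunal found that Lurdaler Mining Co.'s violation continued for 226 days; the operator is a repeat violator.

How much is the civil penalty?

Per-day component: 226 × $4,580 = $1,035,080
Base plus per-day: $78,050 + $1,035,080 = $1,113,130
Enhancement: 60% of $1,113,130 = $667,878
Enhanced fine: $1,113,130 + $667,878 = $1,781,008

Civil penalty: $1,781,008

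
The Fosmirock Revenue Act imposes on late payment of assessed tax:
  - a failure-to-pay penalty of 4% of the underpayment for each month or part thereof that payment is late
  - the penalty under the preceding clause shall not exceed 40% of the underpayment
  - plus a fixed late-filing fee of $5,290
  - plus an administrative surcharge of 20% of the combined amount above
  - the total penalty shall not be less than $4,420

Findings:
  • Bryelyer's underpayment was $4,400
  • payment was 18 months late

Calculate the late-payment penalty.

Accrued rate: 4% × 18 = 72%, capped at 40% → 40%
Failure-to-pay penalty: 40% of $4,400 = $1,760
Penalty before surcharge: $1,760 + $5,290 = $7,050
Administrative surcharge: 20% of $7,050 = $1,410
Total penalty: $7,050 + $1,410 = $8,460
Minimum $4,420: $8,460 meets the minimum, no increase.

Penalty: $8,460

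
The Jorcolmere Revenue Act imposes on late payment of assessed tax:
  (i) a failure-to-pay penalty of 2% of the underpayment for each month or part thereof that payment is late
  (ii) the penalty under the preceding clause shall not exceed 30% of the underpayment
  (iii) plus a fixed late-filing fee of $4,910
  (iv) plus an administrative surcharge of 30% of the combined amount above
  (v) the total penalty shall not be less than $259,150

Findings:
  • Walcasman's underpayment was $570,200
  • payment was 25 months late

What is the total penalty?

Accrued rate: 2% × 25 = 50%, capped at 30% → 30%
Failure-to-pay penalty: 30% of $570,200 = $171,060
Penalty before surcharge: $171,060 + $4,910 = $175,970
Administrative surcharge: 30% of $175,970 = $52,791
Total penalty: $175,970 + $52,791 = $228,761
Minimum $259,150: $228,761 is below the minimum → $259,150

$259,150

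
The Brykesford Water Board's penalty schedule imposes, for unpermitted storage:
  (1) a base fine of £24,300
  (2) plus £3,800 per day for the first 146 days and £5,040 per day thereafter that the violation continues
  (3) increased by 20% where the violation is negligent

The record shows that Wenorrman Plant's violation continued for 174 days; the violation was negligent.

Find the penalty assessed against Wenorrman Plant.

First 146 days: 146 × £3,800 = £554,800
Remaining days: (174 − 146) × £5,040 = £141,120
Per-day component: £554,800 + £141,120 = £695,920
Base plus per-day: £24,300 + £695,920 = £720,220
Enhancement: 20% of £720,220 = £144,044
Enhanced fine: £720,220 + £144,044 = £864,264

£864,264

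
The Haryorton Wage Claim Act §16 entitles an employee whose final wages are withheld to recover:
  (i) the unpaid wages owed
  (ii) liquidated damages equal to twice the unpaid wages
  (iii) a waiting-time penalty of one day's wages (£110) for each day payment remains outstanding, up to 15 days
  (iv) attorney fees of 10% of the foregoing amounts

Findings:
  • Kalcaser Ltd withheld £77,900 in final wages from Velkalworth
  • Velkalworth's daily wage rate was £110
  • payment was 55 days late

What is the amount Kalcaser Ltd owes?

Doubled: 2 × £77,900 = £155,800
Penalty days: min(55, 15) = 15
Waiting-time penalty: 15 × £110 = £1,650
Subtotal: £77,900 + £155,800 + £1,650 = £235,350
Attorney fees: 10% of £235,350 = £23,535
Total award: £235,350 + £23,535 = £258,885

Total award: £258,885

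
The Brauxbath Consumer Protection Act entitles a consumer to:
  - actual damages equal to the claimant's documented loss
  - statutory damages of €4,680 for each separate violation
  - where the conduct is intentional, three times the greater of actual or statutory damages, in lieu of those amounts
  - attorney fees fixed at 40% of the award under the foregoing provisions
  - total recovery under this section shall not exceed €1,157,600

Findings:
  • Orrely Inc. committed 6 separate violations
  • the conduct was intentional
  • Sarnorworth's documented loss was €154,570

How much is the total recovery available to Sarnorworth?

Statutory damages: 6 × €4,680 = €28,080
Greater of actual damages (€154,570) or statutory damages (€28,080): €154,570
Trebled: 3 × €154,570 = €463,710
Attorney fees: 40% of €463,710 = €185,484
Total before cap: €463,710 + €185,484 = €649,194
Cap at €1,157,600: €649,194 is within the cap, no reduction.

Total recovery: €649,194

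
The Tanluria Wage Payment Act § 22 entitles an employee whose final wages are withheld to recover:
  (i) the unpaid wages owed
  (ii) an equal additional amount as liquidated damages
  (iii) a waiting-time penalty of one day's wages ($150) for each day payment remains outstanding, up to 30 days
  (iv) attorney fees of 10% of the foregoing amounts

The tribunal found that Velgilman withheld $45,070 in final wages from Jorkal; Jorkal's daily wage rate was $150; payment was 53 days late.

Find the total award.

$104,104

Liquidated damages (equal amount): $45,070
Penalty days: min(53, 30) = 30
Waiting-time penalty: 30 × $150 = $4,500
Subtotal: $45,070 + $45,070 + $4,500 = $94,640
Attorney fees: 10% of $94,640 = $9,464
Total award: $94,640 + $9,464 = $104,104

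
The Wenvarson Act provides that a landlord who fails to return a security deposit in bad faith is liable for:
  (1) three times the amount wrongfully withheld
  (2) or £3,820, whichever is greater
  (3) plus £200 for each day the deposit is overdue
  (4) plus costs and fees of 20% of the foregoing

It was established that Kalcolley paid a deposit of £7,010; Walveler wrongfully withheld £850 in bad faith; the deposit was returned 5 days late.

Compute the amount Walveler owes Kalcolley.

Trebled: 3 × £850 = £2,550
Minimum £3,820: £2,550 is below the minimum → £3,820
Late-return penalty: 5 × £200 = £1,000
Damages plus late penalty: £3,820 + £1,000 = £4,820
Costs and fees: 20% of £4,820 = £964
Total recovery: £4,820 + £964 = £5,784

Recovery: £5,784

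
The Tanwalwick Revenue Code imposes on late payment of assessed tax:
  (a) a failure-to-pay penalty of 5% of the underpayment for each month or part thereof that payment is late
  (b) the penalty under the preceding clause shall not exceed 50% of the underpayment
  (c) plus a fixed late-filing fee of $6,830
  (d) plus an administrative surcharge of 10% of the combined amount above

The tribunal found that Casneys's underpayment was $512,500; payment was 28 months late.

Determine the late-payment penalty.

$289,388

Accrued rate: 5% × 28 = 140%, capped at 50% → 50%
Failure-to-pay penalty: 50% of $512,500 = $256,250
Penalty before surcharge: $256,250 + $6,830 = $263,080
Administrative surcharge: 10% of $263,080 = $26,308
Total penalty: $263,080 + $26,308 = $289,388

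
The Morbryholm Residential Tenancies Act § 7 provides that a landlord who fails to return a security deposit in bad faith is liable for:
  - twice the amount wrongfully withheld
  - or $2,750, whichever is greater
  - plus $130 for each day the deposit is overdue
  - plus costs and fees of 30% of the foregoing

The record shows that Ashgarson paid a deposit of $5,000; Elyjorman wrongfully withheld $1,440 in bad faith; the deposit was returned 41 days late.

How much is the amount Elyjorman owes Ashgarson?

Doubled: 2 × $1,440 = $2,880
Minimum $2,750: $2,880 meets the minimum, no increase.
Late-return penalty: 41 × $130 = $5,330
Damages plus late penalty: $2,880 + $5,330 = $8,210
Costs and fees: 30% of $8,210 = $2,463
Total recovery: $8,210 + $2,463 = $10,673

$10,673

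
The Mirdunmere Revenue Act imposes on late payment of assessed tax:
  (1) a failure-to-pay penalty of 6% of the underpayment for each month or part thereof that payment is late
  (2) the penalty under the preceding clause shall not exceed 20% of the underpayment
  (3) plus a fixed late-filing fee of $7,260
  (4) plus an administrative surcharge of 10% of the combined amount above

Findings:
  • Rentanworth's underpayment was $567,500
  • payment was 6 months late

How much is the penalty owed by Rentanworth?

Accrued rate: 6% × 6 = 36%, capped at 20% → 20%
Failure-to-pay penalty: 20% of $567,500 = $113,500
Penalty before surcharge: $113,500 + $7,260 = $120,760
Administrative surcharge: 10% of $120,760 = $12,076
Total penalty: $120,760 + $12,076 = $132,836

$132,836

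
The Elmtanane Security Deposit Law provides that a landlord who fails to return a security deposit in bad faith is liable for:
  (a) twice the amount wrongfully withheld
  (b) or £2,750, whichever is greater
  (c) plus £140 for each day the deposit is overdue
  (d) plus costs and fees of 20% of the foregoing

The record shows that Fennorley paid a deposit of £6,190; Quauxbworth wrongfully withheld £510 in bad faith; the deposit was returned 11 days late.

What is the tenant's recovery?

£5,148

Doubled: 2 × £510 = £1,020
Minimum £2,750: £1,020 is below the minimum → £2,750
Late-return penalty: 11 × £140 = £1,540
Damages plus late penalty: £2,750 + £1,540 = £4,290
Costs and fees: 20% of £4,290 = £858
Total recovery: £4,290 + £858 = £5,148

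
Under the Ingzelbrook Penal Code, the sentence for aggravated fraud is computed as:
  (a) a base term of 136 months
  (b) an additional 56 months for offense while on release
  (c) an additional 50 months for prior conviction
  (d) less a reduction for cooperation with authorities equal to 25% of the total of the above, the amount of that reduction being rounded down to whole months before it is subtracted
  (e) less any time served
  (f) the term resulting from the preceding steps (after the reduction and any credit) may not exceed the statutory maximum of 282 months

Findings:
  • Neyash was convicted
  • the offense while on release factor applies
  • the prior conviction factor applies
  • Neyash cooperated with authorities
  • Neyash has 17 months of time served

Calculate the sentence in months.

165 months

Offense while on release enhancement: +56 months
Prior conviction enhancement: +50 months
Adjusted term: 136 months + 56 months + 50 months = 242 months
Cooperation with authorities reduction: 25% of 242 months = 60 months (rounded down)
After reduction: 242 − 60 = 182 months
Less time served: 182 months − 17 months = 165 months
Cap at 282 months: 165 months is within the cap, no reduction.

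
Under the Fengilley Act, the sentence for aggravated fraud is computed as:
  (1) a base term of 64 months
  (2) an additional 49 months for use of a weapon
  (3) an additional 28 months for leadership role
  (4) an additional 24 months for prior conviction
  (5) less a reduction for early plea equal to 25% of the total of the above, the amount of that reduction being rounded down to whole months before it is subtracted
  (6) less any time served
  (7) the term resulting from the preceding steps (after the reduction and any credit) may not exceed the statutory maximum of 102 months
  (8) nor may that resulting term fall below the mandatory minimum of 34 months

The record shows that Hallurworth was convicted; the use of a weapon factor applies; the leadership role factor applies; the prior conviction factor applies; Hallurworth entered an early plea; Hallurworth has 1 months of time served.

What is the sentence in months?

Use of a weapon enhancement: +49 months
Leadership role enhancement: +28 months
Prior conviction enhancement: +24 months
Adjusted term: 64 months + 49 months + 28 months + 24 months = 165 months
Early plea reduction: 25% of 165 months = 41 months (rounded down)
After reduction: 165 − 41 = 124 months
Less time served: 124 months − 1 months = 123 months
Cap at 102 months: 123 months exceeds the cap → 102 months
Minimum 34 months: 102 months meets the minimum, no increase.

Sentence: 102 months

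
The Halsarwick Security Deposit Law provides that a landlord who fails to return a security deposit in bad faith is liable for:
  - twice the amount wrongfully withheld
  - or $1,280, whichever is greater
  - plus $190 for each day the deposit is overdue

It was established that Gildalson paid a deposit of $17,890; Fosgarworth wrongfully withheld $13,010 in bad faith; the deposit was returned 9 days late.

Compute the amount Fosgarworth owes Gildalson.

Doubled: 2 × $13,010 = $26,020
Minimum $1,280: $26,020 meets the minimum, no increase.
Late-return penalty: 9 × $190 = $1,710
Damages plus late penalty: $26,020 + $1,710 = $27,730

$27,730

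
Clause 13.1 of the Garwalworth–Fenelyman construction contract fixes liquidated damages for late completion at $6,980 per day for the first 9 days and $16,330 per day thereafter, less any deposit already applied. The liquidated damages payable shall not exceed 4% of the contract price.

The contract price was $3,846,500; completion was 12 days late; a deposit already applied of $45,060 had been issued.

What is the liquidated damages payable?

Liquidated damages: $66,750

First 9 days: 9 × $6,980 = $62,820
Remaining days: (12 − 9) × $16,330 = $48,990
Accrued per-day damages: $62,820 + $48,990 = $111,810
Less deposit already applied: $111,810 − $45,060 = $66,750
Cap: 4% of $3,846,500 = $153,860
Cap at $153,860: $66,750 is within the cap, no reduction.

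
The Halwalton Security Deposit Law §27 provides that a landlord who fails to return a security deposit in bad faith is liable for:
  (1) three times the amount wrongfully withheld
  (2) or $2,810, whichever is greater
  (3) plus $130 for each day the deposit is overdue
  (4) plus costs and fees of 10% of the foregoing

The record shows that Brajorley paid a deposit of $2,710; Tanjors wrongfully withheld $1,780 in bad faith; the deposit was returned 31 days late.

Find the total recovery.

$10,307

Trebled: 3 × $1,780 = $5,340
Minimum $2,810: $5,340 meets the minimum, no increase.
Late-return penalty: 31 × $130 = $4,030
Damages plus late penalty: $5,340 + $4,030 = $9,370
Costs and fees: 10% of $9,370 = $937
Total recovery: $9,370 + $937 = $10,307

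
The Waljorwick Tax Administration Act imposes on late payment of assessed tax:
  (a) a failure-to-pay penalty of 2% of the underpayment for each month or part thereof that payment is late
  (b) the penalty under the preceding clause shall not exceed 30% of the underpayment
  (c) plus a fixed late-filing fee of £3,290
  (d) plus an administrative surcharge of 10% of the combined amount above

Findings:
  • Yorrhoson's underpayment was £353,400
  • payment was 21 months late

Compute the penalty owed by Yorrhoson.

£120,241

Accrued rate: 2% × 21 = 42%, capped at 30% → 30%
Failure-to-pay penalty: 30% of £353,400 = £106,020
Penalty before surcharge: £106,020 + £3,290 = £109,310
Administrative surcharge: 10% of £109,310 = £10,931
Total penalty: £109,310 + £10,931 = £120,241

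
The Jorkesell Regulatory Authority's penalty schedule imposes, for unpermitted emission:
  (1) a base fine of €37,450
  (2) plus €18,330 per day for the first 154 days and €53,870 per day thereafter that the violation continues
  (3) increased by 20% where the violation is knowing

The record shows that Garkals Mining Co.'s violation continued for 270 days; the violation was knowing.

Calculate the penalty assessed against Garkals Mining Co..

First 154 days: 154 × €18,330 = €2,822,820
Remaining days: (270 − 154) × €53,870 = €6,248,920
Per-day component: €2,822,820 + €6,248,920 = €9,071,740
Base plus per-day: €37,450 + €9,071,740 = €9,109,190
Enhancement: 20% of €9,109,190 = €1,821,838
Enhanced fine: €9,109,190 + €1,821,838 = €10,931,028

€10,931,028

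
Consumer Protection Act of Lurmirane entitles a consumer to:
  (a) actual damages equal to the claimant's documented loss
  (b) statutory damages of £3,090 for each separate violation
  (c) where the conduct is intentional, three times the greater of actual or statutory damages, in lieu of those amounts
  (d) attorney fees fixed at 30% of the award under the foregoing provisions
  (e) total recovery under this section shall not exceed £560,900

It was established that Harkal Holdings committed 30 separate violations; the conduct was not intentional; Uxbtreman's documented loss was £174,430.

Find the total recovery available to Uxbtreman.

Statutory damages: 30 × £3,090 = £92,700
Conduct not intentional: the in-lieu enhancement does not apply.
Actual plus statutory damages: £174,430 + £92,700 = £267,130
Attorney fees: 30% of £267,130 = £80,139
Total before cap: £267,130 + £80,139 = £347,269
Cap at £560,900: £347,269 is within the cap, no reduction.

£347,269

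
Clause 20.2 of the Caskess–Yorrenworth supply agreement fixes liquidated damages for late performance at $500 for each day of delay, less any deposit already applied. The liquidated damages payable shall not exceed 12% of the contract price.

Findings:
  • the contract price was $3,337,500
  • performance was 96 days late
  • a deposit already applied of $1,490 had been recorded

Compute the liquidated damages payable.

$46,510

Per-day damages: 96 × $500 = $48,000
Less deposit already applied: $48,000 − $1,490 = $46,510
Cap: 12% of $3,337,500 = $400,500
Cap at $400,500: $46,510 is within the cap, no reduction.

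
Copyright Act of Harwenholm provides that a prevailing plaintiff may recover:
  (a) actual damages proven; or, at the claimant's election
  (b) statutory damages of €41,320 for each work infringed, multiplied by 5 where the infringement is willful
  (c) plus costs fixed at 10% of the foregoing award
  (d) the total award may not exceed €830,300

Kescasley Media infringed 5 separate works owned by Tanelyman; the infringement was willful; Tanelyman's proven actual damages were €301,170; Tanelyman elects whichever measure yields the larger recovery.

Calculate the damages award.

€830,300

Statutory damages: 5 × €41,320 = €206,600
Multiplied by 5: 5 × €206,600 = €1,033,000
Greater of actual damages (€301,170) or enhanced statutory damages (€1,033,000): €1,033,000
Costs: 10% of €1,033,000 = €103,300
Award plus costs: €1,033,000 + €103,300 = €1,136,300
Cap at €830,300: €1,136,300 exceeds the cap → €830,300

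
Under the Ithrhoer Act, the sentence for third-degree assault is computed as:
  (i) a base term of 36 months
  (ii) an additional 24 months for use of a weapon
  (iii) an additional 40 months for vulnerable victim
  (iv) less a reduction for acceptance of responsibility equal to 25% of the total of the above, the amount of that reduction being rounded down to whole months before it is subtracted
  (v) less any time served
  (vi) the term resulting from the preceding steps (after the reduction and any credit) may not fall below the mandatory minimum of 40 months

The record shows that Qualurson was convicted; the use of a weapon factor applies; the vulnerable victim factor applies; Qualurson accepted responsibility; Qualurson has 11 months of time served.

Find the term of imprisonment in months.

64 months

Use of a weapon enhancement: +24 months
Vulnerable victim enhancement: +40 months
Adjusted term: 36 months + 24 months + 40 months = 100 months
Acceptance of responsibility reduction: 25% of 100 months = 25 months (rounded down)
After reduction: 100 − 25 = 75 months
Less time served: 75 months − 11 months = 64 months
Minimum 40 months: 64 months meets the minimum, no increase.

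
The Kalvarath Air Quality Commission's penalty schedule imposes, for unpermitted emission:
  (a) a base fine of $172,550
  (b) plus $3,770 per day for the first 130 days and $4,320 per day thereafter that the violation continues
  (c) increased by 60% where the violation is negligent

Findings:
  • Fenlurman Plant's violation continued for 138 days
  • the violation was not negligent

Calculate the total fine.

First 130 days: 130 × $3,770 = $490,100
Remaining days: (138 − 130) × $4,320 = $34,560
Per-day component: $490,100 + $34,560 = $524,660
Base plus per-day: $172,550 + $524,660 = $697,210
The violation was not negligent: no 60% increase.

$697,210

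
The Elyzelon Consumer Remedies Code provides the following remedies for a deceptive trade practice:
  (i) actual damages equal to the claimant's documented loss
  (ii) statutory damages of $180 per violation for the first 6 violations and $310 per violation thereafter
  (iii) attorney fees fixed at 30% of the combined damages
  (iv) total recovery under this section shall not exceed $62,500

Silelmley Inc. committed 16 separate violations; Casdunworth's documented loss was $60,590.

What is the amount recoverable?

First 6 violations: 6 × $180 = $1,080
Remaining violations: (16 − 6) × $310 = $3,100
Statutory damages: $1,080 + $3,100 = $4,180
Combined damages: $60,590 + $4,180 = $64,770
Attorney fees: 30% of $64,770 = $19,431
Total before cap: $64,770 + $19,431 = $84,201
Cap at $62,500: $84,201 exceeds the cap → $62,500

$62,500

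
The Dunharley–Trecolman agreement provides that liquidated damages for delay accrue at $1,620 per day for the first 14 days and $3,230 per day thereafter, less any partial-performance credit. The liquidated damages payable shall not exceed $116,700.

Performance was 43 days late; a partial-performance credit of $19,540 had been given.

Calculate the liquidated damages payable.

First 14 days: 14 × $1,620 = $22,680
Remaining days: (43 − 14) × $3,230 = $93,670
Accrued per-day damages: $22,680 + $93,670 = $116,350
Less partial-performance credit: $116,350 − $19,540 = $96,810
Cap at $116,700: $96,810 is within the cap, no reduction.

Liquidated damages: $96,810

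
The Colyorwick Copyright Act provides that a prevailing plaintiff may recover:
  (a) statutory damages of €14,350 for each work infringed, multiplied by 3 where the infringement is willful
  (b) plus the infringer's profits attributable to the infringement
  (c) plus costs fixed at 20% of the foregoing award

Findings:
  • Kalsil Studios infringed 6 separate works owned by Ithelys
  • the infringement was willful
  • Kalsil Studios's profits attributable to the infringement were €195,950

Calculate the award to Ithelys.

€545,100

Statutory damages: 6 × €14,350 = €86,100
Trebled: 3 × €86,100 = €258,300
Combined award: €258,300 + €195,950 = €454,250
Costs: 20% of €454,250 = €90,850
Award plus costs: €454,250 + €90,850 = €545,100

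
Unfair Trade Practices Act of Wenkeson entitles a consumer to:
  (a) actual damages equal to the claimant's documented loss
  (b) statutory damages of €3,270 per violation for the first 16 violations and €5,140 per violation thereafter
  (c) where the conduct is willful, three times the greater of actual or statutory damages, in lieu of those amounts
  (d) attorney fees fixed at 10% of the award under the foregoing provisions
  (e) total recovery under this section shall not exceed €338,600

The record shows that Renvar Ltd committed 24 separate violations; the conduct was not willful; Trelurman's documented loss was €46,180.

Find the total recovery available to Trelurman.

€153,582

First 16 violations: 16 × €3,270 = €52,320
Remaining violations: (24 − 16) × €5,140 = €41,120
Statutory damages: €52,320 + €41,120 = €93,440
Conduct not willful: the in-lieu enhancement does not apply.
Actual plus statutory damages: €46,180 + €93,440 = €139,620
Attorney fees: 10% of €139,620 = €13,962
Total before cap: €139,620 + €13,962 = €153,582
Cap at €338,600: €153,582 is within the cap, no reduction.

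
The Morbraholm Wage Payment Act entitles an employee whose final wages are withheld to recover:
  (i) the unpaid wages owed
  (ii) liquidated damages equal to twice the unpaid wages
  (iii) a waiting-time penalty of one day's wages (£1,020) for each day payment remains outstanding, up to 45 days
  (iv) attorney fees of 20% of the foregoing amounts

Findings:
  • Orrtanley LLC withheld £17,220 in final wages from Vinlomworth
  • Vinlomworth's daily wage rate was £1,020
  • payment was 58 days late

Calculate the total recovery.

Doubled: 2 × £17,220 = £34,440
Penalty days: min(58, 45) = 45
Waiting-time penalty: 45 × £1,020 = £45,900
Subtotal: £17,220 + £34,440 + £45,900 = £97,560
Attorney fees: 20% of £97,560 = £19,512
Total award: £97,560 + £19,512 = £117,072

£117,072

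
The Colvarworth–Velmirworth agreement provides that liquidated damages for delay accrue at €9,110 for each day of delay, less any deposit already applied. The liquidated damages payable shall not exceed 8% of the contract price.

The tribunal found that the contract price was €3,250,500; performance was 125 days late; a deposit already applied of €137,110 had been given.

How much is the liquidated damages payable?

Per-day damages: 125 × €9,110 = €1,138,750
Less deposit already applied: €1,138,750 − €137,110 = €1,001,640
Cap: 8% of €3,250,500 = €260,040
Cap at €260,040: €1,001,640 exceeds the cap → €260,040

€260,040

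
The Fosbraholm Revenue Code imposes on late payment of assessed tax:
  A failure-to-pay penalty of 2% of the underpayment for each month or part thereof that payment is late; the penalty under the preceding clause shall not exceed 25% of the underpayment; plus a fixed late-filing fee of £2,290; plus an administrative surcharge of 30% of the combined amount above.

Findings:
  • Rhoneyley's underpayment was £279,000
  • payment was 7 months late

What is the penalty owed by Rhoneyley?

£53,755

Accrued rate: 2% × 7 = 14%, capped at 25% → 14%
Failure-to-pay penalty: 14% of £279,000 = £39,060
Penalty before surcharge: £39,060 + £2,290 = £41,350
Administrative surcharge: 30% of £41,350 = £12,405
Total penalty: £41,350 + £12,405 = £53,755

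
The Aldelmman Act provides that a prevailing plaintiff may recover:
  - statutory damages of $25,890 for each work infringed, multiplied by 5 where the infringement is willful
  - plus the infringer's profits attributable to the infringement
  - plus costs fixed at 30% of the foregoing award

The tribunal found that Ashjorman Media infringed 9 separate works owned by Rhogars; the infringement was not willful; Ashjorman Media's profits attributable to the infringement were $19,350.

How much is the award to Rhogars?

$328,068

Statutory damages: 9 × $25,890 = $233,010
Infringement not willful: no ×5 enhancement.
Combined award: $233,010 + $19,350 = $252,360
Costs: 30% of $252,360 = $75,708
Award plus costs: $252,360 + $75,708 = $328,068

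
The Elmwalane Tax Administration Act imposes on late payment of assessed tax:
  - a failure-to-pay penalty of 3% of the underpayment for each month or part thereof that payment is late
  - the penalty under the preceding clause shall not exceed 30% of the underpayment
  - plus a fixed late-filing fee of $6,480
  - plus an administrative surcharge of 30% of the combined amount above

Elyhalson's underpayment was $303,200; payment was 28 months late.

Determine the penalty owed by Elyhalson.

Accrued rate: 3% × 28 = 84%, capped at 30% → 30%
Failure-to-pay penalty: 30% of $303,200 = $90,960
Penalty before surcharge: $90,960 + $6,480 = $97,440
Administrative surcharge: 30% of $97,440 = $29,232
Total penalty: $97,440 + $29,232 = $126,672

$126,672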